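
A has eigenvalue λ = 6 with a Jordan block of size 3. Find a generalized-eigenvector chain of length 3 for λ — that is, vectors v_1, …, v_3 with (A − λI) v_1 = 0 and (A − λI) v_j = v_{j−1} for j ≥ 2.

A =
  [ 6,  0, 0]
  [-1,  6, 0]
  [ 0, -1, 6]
A Jordan chain for λ = 6 of length 3:
v_1 = (0, 0, 1)ᵀ
v_2 = (0, -1, 0)ᵀ
v_3 = (1, 0, 0)ᵀ

Let N = A − (6)·I. We want v_3 with N^3 v_3 = 0 but N^2 v_3 ≠ 0; then v_{j-1} := N · v_j for j = 3, …, 2.

Pick v_3 = (1, 0, 0)ᵀ.
Then v_2 = N · v_3 = (0, -1, 0)ᵀ.
Then v_1 = N · v_2 = (0, 0, 1)ᵀ.

Sanity check: (A − (6)·I) v_1 = (0, 0, 0)ᵀ = 0. ✓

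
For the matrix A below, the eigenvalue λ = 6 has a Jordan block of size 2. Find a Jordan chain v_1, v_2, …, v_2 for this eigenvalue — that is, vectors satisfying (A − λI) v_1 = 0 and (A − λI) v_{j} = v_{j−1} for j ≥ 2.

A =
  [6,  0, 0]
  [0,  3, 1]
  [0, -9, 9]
A Jordan chain for λ = 6 of length 2:
v_1 = (0, -3, -9)ᵀ
v_2 = (0, 1, 0)ᵀ

Let N = A − (6)·I. We want v_2 with N^2 v_2 = 0 but N^1 v_2 ≠ 0; then v_{j-1} := N · v_j for j = 2, …, 2.

Pick v_2 = (0, 1, 0)ᵀ.
Then v_1 = N · v_2 = (0, -3, -9)ᵀ.

Sanity check: (A − (6)·I) v_1 = (0, 0, 0)ᵀ = 0. ✓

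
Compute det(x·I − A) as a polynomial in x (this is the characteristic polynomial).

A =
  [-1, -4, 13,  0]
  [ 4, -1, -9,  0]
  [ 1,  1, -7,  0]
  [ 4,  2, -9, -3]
x^4 + 12*x^3 + 54*x^2 + 108*x + 81

Expanding det(x·I − A) (e.g. by cofactor expansion or by noting that A is similar to its Jordan form J, which has the same characteristic polynomial as A) gives
  χ_A(x) = x^4 + 12*x^3 + 54*x^2 + 108*x + 81
which factors as (x + 3)^4. The eigenvalues (with algebraic multiplicities) are λ = -3 with multiplicity 4.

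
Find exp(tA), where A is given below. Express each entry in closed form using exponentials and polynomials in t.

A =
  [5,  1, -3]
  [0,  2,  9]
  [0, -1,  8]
e^{tA} =
  [exp(5*t), t*exp(5*t), -3*t*exp(5*t)]
  [0, -3*t*exp(5*t) + exp(5*t), 9*t*exp(5*t)]
  [0, -t*exp(5*t), 3*t*exp(5*t) + exp(5*t)]

Strategy: write A = P · J · P⁻¹ where J is a Jordan canonical form, so e^{tA} = P · e^{tJ} · P⁻¹, and e^{tJ} can be computed block-by-block.

A has Jordan form
J =
  [5, 1, 0]
  [0, 5, 0]
  [0, 0, 5]
(up to reordering of blocks).

Per-block formulas:
  For a 2×2 Jordan block J_2(5): exp(t · J_2(5)) = e^(5t)·(I + t·N), where N is the 2×2 nilpotent shift.
  For a 1×1 block at λ = 5: exp(t · [5]) = [e^(5t)].

After assembling e^{tJ} and conjugating by P, we get:

e^{tA} =
  [exp(5*t), t*exp(5*t), -3*t*exp(5*t)]
  [0, -3*t*exp(5*t) + exp(5*t), 9*t*exp(5*t)]
  [0, -t*exp(5*t), 3*t*exp(5*t) + exp(5*t)]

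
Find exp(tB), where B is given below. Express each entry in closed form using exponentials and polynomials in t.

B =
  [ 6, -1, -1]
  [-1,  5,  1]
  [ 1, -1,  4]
e^{tB} =
  [t^2*exp(5*t)/2 + t*exp(5*t) + exp(5*t), -t*exp(5*t), -t^2*exp(5*t)/2 - t*exp(5*t)]
  [-t*exp(5*t), exp(5*t), t*exp(5*t)]
  [t^2*exp(5*t)/2 + t*exp(5*t), -t*exp(5*t), -t^2*exp(5*t)/2 - t*exp(5*t) + exp(5*t)]

Strategy: write B = P · J · P⁻¹ where J is a Jordan canonical form, so e^{tB} = P · e^{tJ} · P⁻¹, and e^{tJ} can be computed block-by-block.

B has Jordan form
J =
  [5, 1, 0]
  [0, 5, 1]
  [0, 0, 5]
(up to reordering of blocks).

Per-block formulas:
  For a 3×3 Jordan block J_3(5): exp(t · J_3(5)) = e^(5t)·(I + t·N + (t^2/2)·N^2), where N is the 3×3 nilpotent shift.

After assembling e^{tJ} and conjugating by P, we get:

e^{tB} =
  [t^2*exp(5*t)/2 + t*exp(5*t) + exp(5*t), -t*exp(5*t), -t^2*exp(5*t)/2 - t*exp(5*t)]
  [-t*exp(5*t), exp(5*t), t*exp(5*t)]
  [t^2*exp(5*t)/2 + t*exp(5*t), -t*exp(5*t), -t^2*exp(5*t)/2 - t*exp(5*t) + exp(5*t)]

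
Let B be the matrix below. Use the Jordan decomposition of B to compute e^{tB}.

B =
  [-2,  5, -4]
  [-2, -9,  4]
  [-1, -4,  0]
e^{tB} =
  [4*t*exp(-4*t) - 2*exp(-3*t) + 3*exp(-4*t), 4*t*exp(-4*t) + exp(-3*t) - exp(-4*t), -4*exp(-3*t) + 4*exp(-4*t)]
  [-4*t*exp(-4*t) + 2*exp(-3*t) - 2*exp(-4*t), -4*t*exp(-4*t) - exp(-3*t) + 2*exp(-4*t), 4*exp(-3*t) - 4*exp(-4*t)]
  [-3*t*exp(-4*t) + 2*exp(-3*t) - 2*exp(-4*t), -3*t*exp(-4*t) - exp(-3*t) + exp(-4*t), 4*exp(-3*t) - 3*exp(-4*t)]

Strategy: write B = P · J · P⁻¹ where J is a Jordan canonical form, so e^{tB} = P · e^{tJ} · P⁻¹, and e^{tJ} can be computed block-by-block.

B has Jordan form
J =
  [-4,  1,  0]
  [ 0, -4,  0]
  [ 0,  0, -3]
(up to reordering of blocks).

Per-block formulas:
  For a 2×2 Jordan block J_2(-4): exp(t · J_2(-4)) = e^(-4t)·(I + t·N), where N is the 2×2 nilpotent shift.
  For a 1×1 block at λ = -3: exp(t · [-3]) = [e^(-3t)].

After assembling e^{tJ} and conjugating by P, we get:

e^{tB} =
  [4*t*exp(-4*t) - 2*exp(-3*t) + 3*exp(-4*t), 4*t*exp(-4*t) + exp(-3*t) - exp(-4*t), -4*exp(-3*t) + 4*exp(-4*t)]
  [-4*t*exp(-4*t) + 2*exp(-3*t) - 2*exp(-4*t), -4*t*exp(-4*t) - exp(-3*t) + 2*exp(-4*t), 4*exp(-3*t) - 4*exp(-4*t)]
  [-3*t*exp(-4*t) + 2*exp(-3*t) - 2*exp(-4*t), -3*t*exp(-4*t) - exp(-3*t) + exp(-4*t), 4*exp(-3*t) - 3*exp(-4*t)]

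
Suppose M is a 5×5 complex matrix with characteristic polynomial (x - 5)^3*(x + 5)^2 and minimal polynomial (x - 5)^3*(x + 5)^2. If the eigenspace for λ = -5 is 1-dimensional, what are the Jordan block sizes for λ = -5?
Block sizes for λ = -5: [2]

Step 1 — from the characteristic polynomial, algebraic multiplicity of λ = -5 is 2. From dim ker(M − (-5)·I) = 1, there are exactly 1 Jordan blocks for λ = -5.
Step 2 — from the minimal polynomial, the factor (x + 5)^2 tells us the largest block for λ = -5 has size 2.
Step 3 — with total size 2, 1 blocks, and largest block 2, the block sizes (in nonincreasing order) are [2].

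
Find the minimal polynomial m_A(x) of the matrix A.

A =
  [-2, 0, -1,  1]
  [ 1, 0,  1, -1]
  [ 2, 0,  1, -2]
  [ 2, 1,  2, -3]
x^3 + 3*x^2 + 3*x + 1

The characteristic polynomial is χ_A(x) = (x + 1)^4, so the eigenvalues are known. The minimal polynomial is
  m_A(x) = Π_λ (x − λ)^{k_λ}
where k_λ is the size of the *largest* Jordan block for λ (equivalently, the smallest k with (A − λI)^k v = 0 for every generalised eigenvector v of λ).

  λ = -1: largest Jordan block has size 3, contributing (x + 1)^3

So m_A(x) = (x + 1)^3 = x^3 + 3*x^2 + 3*x + 1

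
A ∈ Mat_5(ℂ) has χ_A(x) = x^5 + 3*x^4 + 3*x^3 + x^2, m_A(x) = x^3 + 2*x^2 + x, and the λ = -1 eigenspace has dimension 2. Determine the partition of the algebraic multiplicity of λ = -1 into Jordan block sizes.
Block sizes for λ = -1: [2, 1]

Step 1 — from the characteristic polynomial, algebraic multiplicity of λ = -1 is 3. From dim ker(A − (-1)·I) = 2, there are exactly 2 Jordan blocks for λ = -1.
Step 2 — from the minimal polynomial, the factor (x + 1)^2 tells us the largest block for λ = -1 has size 2.
Step 3 — with total size 3, 2 blocks, and largest block 2, the block sizes (in nonincreasing order) are [2, 1].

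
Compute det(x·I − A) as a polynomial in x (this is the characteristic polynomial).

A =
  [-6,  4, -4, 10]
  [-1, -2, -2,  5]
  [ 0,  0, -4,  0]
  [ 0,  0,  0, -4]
x^4 + 16*x^3 + 96*x^2 + 256*x + 256

Expanding det(x·I − A) (e.g. by cofactor expansion or by noting that A is similar to its Jordan form J, which has the same characteristic polynomial as A) gives
  χ_A(x) = x^4 + 16*x^3 + 96*x^2 + 256*x + 256
which factors as (x + 4)^4. The eigenvalues (with algebraic multiplicities) are λ = -4 with multiplicity 4.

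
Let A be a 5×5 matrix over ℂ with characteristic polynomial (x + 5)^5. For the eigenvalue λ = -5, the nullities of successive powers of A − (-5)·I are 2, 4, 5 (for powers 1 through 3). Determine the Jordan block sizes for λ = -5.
Block sizes for λ = -5: [3, 2]

From the dimensions of kernels of powers, the number of Jordan blocks of size at least j is d_j − d_{j−1} where d_j = dim ker(N^j) (with d_0 = 0). Computing the differences gives [2, 2, 1].
The number of blocks of size exactly k is (#blocks of size ≥ k) − (#blocks of size ≥ k + 1), so the partition is: 1 block(s) of size 2, 1 block(s) of size 3.
In nonincreasing order the block sizes are [3, 2].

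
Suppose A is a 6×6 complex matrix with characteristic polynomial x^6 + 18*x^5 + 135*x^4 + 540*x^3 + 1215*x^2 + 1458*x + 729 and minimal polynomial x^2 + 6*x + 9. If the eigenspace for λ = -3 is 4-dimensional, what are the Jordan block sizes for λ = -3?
Block sizes for λ = -3: [2, 2, 1, 1]

Step 1 — from the characteristic polynomial, algebraic multiplicity of λ = -3 is 6. From dim ker(A − (-3)·I) = 4, there are exactly 4 Jordan blocks for λ = -3.
Step 2 — from the minimal polynomial, the factor (x + 3)^2 tells us the largest block for λ = -3 has size 2.
Step 3 — with total size 6, 4 blocks, and largest block 2, the block sizes (in nonincreasing order) are [2, 2, 1, 1].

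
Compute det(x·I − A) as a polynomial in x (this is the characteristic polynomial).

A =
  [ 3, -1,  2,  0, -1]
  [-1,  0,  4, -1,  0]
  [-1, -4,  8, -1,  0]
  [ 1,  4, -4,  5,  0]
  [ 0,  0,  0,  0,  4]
x^5 - 20*x^4 + 160*x^3 - 640*x^2 + 1280*x - 1024

Expanding det(x·I − A) (e.g. by cofactor expansion or by noting that A is similar to its Jordan form J, which has the same characteristic polynomial as A) gives
  χ_A(x) = x^5 - 20*x^4 + 160*x^3 - 640*x^2 + 1280*x - 1024
which factors as (x - 4)^5. The eigenvalues (with algebraic multiplicities) are λ = 4 with multiplicity 5.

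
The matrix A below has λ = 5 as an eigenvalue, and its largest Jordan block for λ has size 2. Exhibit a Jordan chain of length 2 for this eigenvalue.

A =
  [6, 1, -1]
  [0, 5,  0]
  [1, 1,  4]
A Jordan chain for λ = 5 of length 2:
v_1 = (1, 0, 1)ᵀ
v_2 = (1, 0, 0)ᵀ

Let N = A − (5)·I. We want v_2 with N^2 v_2 = 0 but N^1 v_2 ≠ 0; then v_{j-1} := N · v_j for j = 2, …, 2.

Pick v_2 = (1, 0, 0)ᵀ.
Then v_1 = N · v_2 = (1, 0, 1)ᵀ.

Sanity check: (A − (5)·I) v_1 = (0, 0, 0)ᵀ = 0. ✓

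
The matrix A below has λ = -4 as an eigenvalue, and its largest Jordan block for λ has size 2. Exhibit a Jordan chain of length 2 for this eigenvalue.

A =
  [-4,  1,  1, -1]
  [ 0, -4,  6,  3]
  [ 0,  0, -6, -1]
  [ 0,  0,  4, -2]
A Jordan chain for λ = -4 of length 2:
v_1 = (1, 0, 0, 0)ᵀ
v_2 = (0, 1, 0, 0)ᵀ

Let N = A − (-4)·I. We want v_2 with N^2 v_2 = 0 but N^1 v_2 ≠ 0; then v_{j-1} := N · v_j for j = 2, …, 2.

Pick v_2 = (0, 1, 0, 0)ᵀ.
Then v_1 = N · v_2 = (1, 0, 0, 0)ᵀ.

Sanity check: (A − (-4)·I) v_1 = (0, 0, 0, 0)ᵀ = 0. ✓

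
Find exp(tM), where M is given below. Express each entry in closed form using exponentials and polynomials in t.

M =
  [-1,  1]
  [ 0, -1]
e^{tM} =
  [exp(-t), t*exp(-t)]
  [0, exp(-t)]

Strategy: write M = P · J · P⁻¹ where J is a Jordan canonical form, so e^{tM} = P · e^{tJ} · P⁻¹, and e^{tJ} can be computed block-by-block.

M has Jordan form
J =
  [-1,  1]
  [ 0, -1]
(up to reordering of blocks).

Per-block formulas:
  For a 2×2 Jordan block J_2(-1): exp(t · J_2(-1)) = e^(-1t)·(I + t·N), where N is the 2×2 nilpotent shift.

After assembling e^{tJ} and conjugating by P, we get:

e^{tM} =
  [exp(-t), t*exp(-t)]
  [0, exp(-t)]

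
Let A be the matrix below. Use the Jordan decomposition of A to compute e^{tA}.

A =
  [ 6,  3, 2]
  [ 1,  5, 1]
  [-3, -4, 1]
e^{tA} =
  [t^2*exp(4*t)/2 + 2*t*exp(4*t) + exp(4*t), t^2*exp(4*t)/2 + 3*t*exp(4*t), t^2*exp(4*t)/2 + 2*t*exp(4*t)]
  [t*exp(4*t), t*exp(4*t) + exp(4*t), t*exp(4*t)]
  [-t^2*exp(4*t)/2 - 3*t*exp(4*t), -t^2*exp(4*t)/2 - 4*t*exp(4*t), -t^2*exp(4*t)/2 - 3*t*exp(4*t) + exp(4*t)]

Strategy: write A = P · J · P⁻¹ where J is a Jordan canonical form, so e^{tA} = P · e^{tJ} · P⁻¹, and e^{tJ} can be computed block-by-block.

A has Jordan form
J =
  [4, 1, 0]
  [0, 4, 1]
  [0, 0, 4]
(up to reordering of blocks).

Per-block formulas:
  For a 3×3 Jordan block J_3(4): exp(t · J_3(4)) = e^(4t)·(I + t·N + (t^2/2)·N^2), where N is the 3×3 nilpotent shift.

After assembling e^{tJ} and conjugating by P, we get:

e^{tA} =
  [t^2*exp(4*t)/2 + 2*t*exp(4*t) + exp(4*t), t^2*exp(4*t)/2 + 3*t*exp(4*t), t^2*exp(4*t)/2 + 2*t*exp(4*t)]
  [t*exp(4*t), t*exp(4*t) + exp(4*t), t*exp(4*t)]
  [-t^2*exp(4*t)/2 - 3*t*exp(4*t), -t^2*exp(4*t)/2 - 4*t*exp(4*t), -t^2*exp(4*t)/2 - 3*t*exp(4*t) + exp(4*t)]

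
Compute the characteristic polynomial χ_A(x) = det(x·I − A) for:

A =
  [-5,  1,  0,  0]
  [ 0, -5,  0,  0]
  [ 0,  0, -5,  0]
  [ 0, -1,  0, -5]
x^4 + 20*x^3 + 150*x^2 + 500*x + 625

Expanding det(x·I − A) (e.g. by cofactor expansion or by noting that A is similar to its Jordan form J, which has the same characteristic polynomial as A) gives
  χ_A(x) = x^4 + 20*x^3 + 150*x^2 + 500*x + 625
which factors as (x + 5)^4. The eigenvalues (with algebraic multiplicities) are λ = -5 with multiplicity 4.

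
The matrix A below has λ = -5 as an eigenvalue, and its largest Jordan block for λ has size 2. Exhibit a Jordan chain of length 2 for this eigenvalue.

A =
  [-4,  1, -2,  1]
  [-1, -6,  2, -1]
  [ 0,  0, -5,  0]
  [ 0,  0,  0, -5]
A Jordan chain for λ = -5 of length 2:
v_1 = (1, -1, 0, 0)ᵀ
v_2 = (1, 0, 0, 0)ᵀ

Let N = A − (-5)·I. We want v_2 with N^2 v_2 = 0 but N^1 v_2 ≠ 0; then v_{j-1} := N · v_j for j = 2, …, 2.

Pick v_2 = (1, 0, 0, 0)ᵀ.
Then v_1 = N · v_2 = (1, -1, 0, 0)ᵀ.

Sanity check: (A − (-5)·I) v_1 = (0, 0, 0, 0)ᵀ = 0. ✓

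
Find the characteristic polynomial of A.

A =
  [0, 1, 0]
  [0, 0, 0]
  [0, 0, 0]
x^3

Expanding det(x·I − A) (e.g. by cofactor expansion or by noting that A is similar to its Jordan form J, which has the same characteristic polynomial as A) gives
  χ_A(x) = x^3
which factors as x^3. The eigenvalues (with algebraic multiplicities) are λ = 0 with multiplicity 3.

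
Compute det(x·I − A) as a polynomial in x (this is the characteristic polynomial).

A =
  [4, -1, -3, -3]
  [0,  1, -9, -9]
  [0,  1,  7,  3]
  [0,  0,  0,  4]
x^4 - 16*x^3 + 96*x^2 - 256*x + 256

Expanding det(x·I − A) (e.g. by cofactor expansion or by noting that A is similar to its Jordan form J, which has the same characteristic polynomial as A) gives
  χ_A(x) = x^4 - 16*x^3 + 96*x^2 - 256*x + 256
which factors as (x - 4)^4. The eigenvalues (with algebraic multiplicities) are λ = 4 with multiplicity 4.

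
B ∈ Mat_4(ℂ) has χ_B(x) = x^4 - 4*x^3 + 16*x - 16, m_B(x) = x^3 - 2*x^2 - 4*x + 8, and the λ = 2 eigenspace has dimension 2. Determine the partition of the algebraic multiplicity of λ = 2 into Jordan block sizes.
Block sizes for λ = 2: [2, 1]

Step 1 — from the characteristic polynomial, algebraic multiplicity of λ = 2 is 3. From dim ker(B − (2)·I) = 2, there are exactly 2 Jordan blocks for λ = 2.
Step 2 — from the minimal polynomial, the factor (x − 2)^2 tells us the largest block for λ = 2 has size 2.
Step 3 — with total size 3, 2 blocks, and largest block 2, the block sizes (in nonincreasing order) are [2, 1].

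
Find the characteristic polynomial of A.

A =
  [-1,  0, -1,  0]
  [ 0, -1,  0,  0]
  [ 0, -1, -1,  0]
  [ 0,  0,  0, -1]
x^4 + 4*x^3 + 6*x^2 + 4*x + 1

Expanding det(x·I − A) (e.g. by cofactor expansion or by noting that A is similar to its Jordan form J, which has the same characteristic polynomial as A) gives
  χ_A(x) = x^4 + 4*x^3 + 6*x^2 + 4*x + 1
which factors as (x + 1)^4. The eigenvalues (with algebraic multiplicities) are λ = -1 with multiplicity 4.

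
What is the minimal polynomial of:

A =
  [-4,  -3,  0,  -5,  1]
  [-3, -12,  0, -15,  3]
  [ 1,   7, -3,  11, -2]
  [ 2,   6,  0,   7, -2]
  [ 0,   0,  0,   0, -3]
x^2 + 6*x + 9

The characteristic polynomial is χ_A(x) = (x + 3)^5, so the eigenvalues are known. The minimal polynomial is
  m_A(x) = Π_λ (x − λ)^{k_λ}
where k_λ is the size of the *largest* Jordan block for λ (equivalently, the smallest k with (A − λI)^k v = 0 for every generalised eigenvector v of λ).

  λ = -3: largest Jordan block has size 2, contributing (x + 3)^2

So m_A(x) = (x + 3)^2 = x^2 + 6*x + 9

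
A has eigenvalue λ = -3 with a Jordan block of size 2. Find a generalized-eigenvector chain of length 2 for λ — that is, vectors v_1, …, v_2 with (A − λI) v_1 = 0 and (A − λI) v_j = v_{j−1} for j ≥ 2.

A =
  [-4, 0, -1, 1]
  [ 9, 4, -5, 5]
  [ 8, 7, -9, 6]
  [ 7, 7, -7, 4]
A Jordan chain for λ = -3 of length 2:
v_1 = (-1, 2, 1, 0)ᵀ
v_2 = (1, -1, 0, 0)ᵀ

Let N = A − (-3)·I. We want v_2 with N^2 v_2 = 0 but N^1 v_2 ≠ 0; then v_{j-1} := N · v_j for j = 2, …, 2.

Pick v_2 = (1, -1, 0, 0)ᵀ.
Then v_1 = N · v_2 = (-1, 2, 1, 0)ᵀ.

Sanity check: (A − (-3)·I) v_1 = (0, 0, 0, 0)ᵀ = 0. ✓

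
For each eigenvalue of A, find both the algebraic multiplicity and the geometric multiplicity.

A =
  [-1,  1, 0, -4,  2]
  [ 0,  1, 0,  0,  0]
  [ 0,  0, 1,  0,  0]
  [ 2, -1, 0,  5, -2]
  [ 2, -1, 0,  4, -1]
λ = 1: alg = 5, geom = 4

Step 1 — factor the characteristic polynomial to read off the algebraic multiplicities:
  χ_A(x) = (x - 1)^5

Step 2 — compute geometric multiplicities via the rank-nullity identity g(λ) = n − rank(A − λI):
  rank(A − (1)·I) = 1, so dim ker(A − (1)·I) = n − 1 = 4

Summary:
  λ = 1: algebraic multiplicity = 5, geometric multiplicity = 4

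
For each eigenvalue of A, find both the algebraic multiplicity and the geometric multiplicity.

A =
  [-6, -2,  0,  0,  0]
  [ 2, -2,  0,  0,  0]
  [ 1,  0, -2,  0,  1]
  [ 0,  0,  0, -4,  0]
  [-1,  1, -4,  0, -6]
λ = -4: alg = 5, geom = 3

Step 1 — factor the characteristic polynomial to read off the algebraic multiplicities:
  χ_A(x) = (x + 4)^5

Step 2 — compute geometric multiplicities via the rank-nullity identity g(λ) = n − rank(A − λI):
  rank(A − (-4)·I) = 2, so dim ker(A − (-4)·I) = n − 2 = 3

Summary:
  λ = -4: algebraic multiplicity = 5, geometric multiplicity = 3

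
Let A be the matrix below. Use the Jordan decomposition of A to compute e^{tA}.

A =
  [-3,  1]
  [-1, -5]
e^{tA} =
  [t*exp(-4*t) + exp(-4*t), t*exp(-4*t)]
  [-t*exp(-4*t), -t*exp(-4*t) + exp(-4*t)]

Strategy: write A = P · J · P⁻¹ where J is a Jordan canonical form, so e^{tA} = P · e^{tJ} · P⁻¹, and e^{tJ} can be computed block-by-block.

A has Jordan form
J =
  [-4,  1]
  [ 0, -4]
(up to reordering of blocks).

Per-block formulas:
  For a 2×2 Jordan block J_2(-4): exp(t · J_2(-4)) = e^(-4t)·(I + t·N), where N is the 2×2 nilpotent shift.

After assembling e^{tJ} and conjugating by P, we get:

e^{tA} =
  [t*exp(-4*t) + exp(-4*t), t*exp(-4*t)]
  [-t*exp(-4*t), -t*exp(-4*t) + exp(-4*t)]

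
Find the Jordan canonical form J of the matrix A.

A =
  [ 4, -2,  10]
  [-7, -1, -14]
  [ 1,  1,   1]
J_2(-1) ⊕ J_1(6)

The characteristic polynomial is
  det(x·I − A) = x^3 - 4*x^2 - 11*x - 6 = (x - 6)*(x + 1)^2

Eigenvalues and multiplicities (the geometric multiplicity of λ is n − rank(A − λI), which equals the number of Jordan blocks for λ):
  λ = -1: algebraic multiplicity = 2, geometric multiplicity = 1
  λ = 6: algebraic multiplicity = 1, geometric multiplicity = 1

Determining the block sizes for each eigenvalue:
  λ = -1: one block (gm = 1), so the single block has size am = 2 → block sizes [2]
  λ = 6: one block (gm = 1), so the single block has size am = 1 → block sizes [1]

Assembling the blocks gives a Jordan form
J =
  [-1,  1, 0]
  [ 0, -1, 0]
  [ 0,  0, 6]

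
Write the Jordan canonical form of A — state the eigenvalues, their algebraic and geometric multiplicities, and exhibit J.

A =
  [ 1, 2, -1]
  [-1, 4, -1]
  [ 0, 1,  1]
J_3(2)

The characteristic polynomial is
  det(x·I − A) = x^3 - 6*x^2 + 12*x - 8 = (x - 2)^3

Eigenvalues and multiplicities (the geometric multiplicity of λ is n − rank(A − λI), which equals the number of Jordan blocks for λ):
  λ = 2: algebraic multiplicity = 3, geometric multiplicity = 1

Determining the block sizes for each eigenvalue:
  λ = 2: one block (gm = 1), so the single block has size am = 3 → block sizes [3]

Assembling the blocks gives a Jordan form
J =
  [2, 1, 0]
  [0, 2, 1]
  [0, 0, 2]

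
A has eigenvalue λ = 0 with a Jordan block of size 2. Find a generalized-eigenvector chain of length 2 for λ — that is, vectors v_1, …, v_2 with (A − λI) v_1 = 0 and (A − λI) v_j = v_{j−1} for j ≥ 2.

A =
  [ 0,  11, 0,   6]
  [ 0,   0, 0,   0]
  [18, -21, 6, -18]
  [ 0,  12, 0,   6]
A Jordan chain for λ = 0 of length 2:
v_1 = (3, 0, -9, 0)ᵀ
v_2 = (2, -3, 0, 6)ᵀ

Let N = A − (0)·I. We want v_2 with N^2 v_2 = 0 but N^1 v_2 ≠ 0; then v_{j-1} := N · v_j for j = 2, …, 2.

Pick v_2 = (2, -3, 0, 6)ᵀ.
Then v_1 = N · v_2 = (3, 0, -9, 0)ᵀ.

Sanity check: (A − (0)·I) v_1 = (0, 0, 0, 0)ᵀ = 0. ✓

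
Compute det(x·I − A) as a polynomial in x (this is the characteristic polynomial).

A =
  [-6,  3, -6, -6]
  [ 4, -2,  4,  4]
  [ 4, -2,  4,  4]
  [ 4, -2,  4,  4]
x^4

Expanding det(x·I − A) (e.g. by cofactor expansion or by noting that A is similar to its Jordan form J, which has the same characteristic polynomial as A) gives
  χ_A(x) = x^4
which factors as x^4. The eigenvalues (with algebraic multiplicities) are λ = 0 with multiplicity 4.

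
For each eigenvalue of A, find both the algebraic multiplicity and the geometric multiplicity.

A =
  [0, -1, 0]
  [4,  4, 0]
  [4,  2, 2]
λ = 2: alg = 3, geom = 2

Step 1 — factor the characteristic polynomial to read off the algebraic multiplicities:
  χ_A(x) = (x - 2)^3

Step 2 — compute geometric multiplicities via the rank-nullity identity g(λ) = n − rank(A − λI):
  rank(A − (2)·I) = 1, so dim ker(A − (2)·I) = n − 1 = 2

Summary:
  λ = 2: algebraic multiplicity = 3, geometric multiplicity = 2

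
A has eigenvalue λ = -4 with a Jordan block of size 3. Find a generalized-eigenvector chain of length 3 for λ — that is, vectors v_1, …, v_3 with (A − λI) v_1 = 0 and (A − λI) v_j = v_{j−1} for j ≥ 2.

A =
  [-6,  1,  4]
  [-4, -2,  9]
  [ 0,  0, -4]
A Jordan chain for λ = -4 of length 3:
v_1 = (1, 2, 0)ᵀ
v_2 = (4, 9, 0)ᵀ
v_3 = (0, 0, 1)ᵀ

Let N = A − (-4)·I. We want v_3 with N^3 v_3 = 0 but N^2 v_3 ≠ 0; then v_{j-1} := N · v_j for j = 3, …, 2.

Pick v_3 = (0, 0, 1)ᵀ.
Then v_2 = N · v_3 = (4, 9, 0)ᵀ.
Then v_1 = N · v_2 = (1, 2, 0)ᵀ.

Sanity check: (A − (-4)·I) v_1 = (0, 0, 0)ᵀ = 0. ✓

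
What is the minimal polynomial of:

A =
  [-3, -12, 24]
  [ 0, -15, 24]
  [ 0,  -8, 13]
x^2 + 2*x - 3

The characteristic polynomial is χ_A(x) = (x - 1)*(x + 3)^2, so the eigenvalues are known. The minimal polynomial is
  m_A(x) = Π_λ (x − λ)^{k_λ}
where k_λ is the size of the *largest* Jordan block for λ (equivalently, the smallest k with (A − λI)^k v = 0 for every generalised eigenvector v of λ).

  λ = -3: largest Jordan block has size 1, contributing (x + 3)
  λ = 1: largest Jordan block has size 1, contributing (x − 1)

So m_A(x) = (x - 1)*(x + 3) = x^2 + 2*x - 3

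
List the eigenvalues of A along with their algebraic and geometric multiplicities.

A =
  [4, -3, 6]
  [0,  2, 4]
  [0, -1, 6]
λ = 4: alg = 3, geom = 2

Step 1 — factor the characteristic polynomial to read off the algebraic multiplicities:
  χ_A(x) = (x - 4)^3

Step 2 — compute geometric multiplicities via the rank-nullity identity g(λ) = n − rank(A − λI):
  rank(A − (4)·I) = 1, so dim ker(A − (4)·I) = n − 1 = 2

Summary:
  λ = 4: algebraic multiplicity = 3, geometric multiplicity = 2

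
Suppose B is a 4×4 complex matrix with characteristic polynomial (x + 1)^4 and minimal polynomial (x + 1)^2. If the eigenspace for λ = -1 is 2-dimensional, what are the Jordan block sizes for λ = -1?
Block sizes for λ = -1: [2, 2]

Step 1 — from the characteristic polynomial, algebraic multiplicity of λ = -1 is 4. From dim ker(B − (-1)·I) = 2, there are exactly 2 Jordan blocks for λ = -1.
Step 2 — from the minimal polynomial, the factor (x + 1)^2 tells us the largest block for λ = -1 has size 2.
Step 3 — with total size 4, 2 blocks, and largest block 2, the block sizes (in nonincreasing order) are [2, 2].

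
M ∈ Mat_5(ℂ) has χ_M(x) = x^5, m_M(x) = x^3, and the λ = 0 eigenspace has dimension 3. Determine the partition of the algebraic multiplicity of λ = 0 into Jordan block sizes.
Block sizes for λ = 0: [3, 1, 1]

Step 1 — from the characteristic polynomial, algebraic multiplicity of λ = 0 is 5. From dim ker(M − (0)·I) = 3, there are exactly 3 Jordan blocks for λ = 0.
Step 2 — from the minimal polynomial, the factor (x − 0)^3 tells us the largest block for λ = 0 has size 3.
Step 3 — with total size 5, 3 blocks, and largest block 3, the block sizes (in nonincreasing order) are [3, 1, 1].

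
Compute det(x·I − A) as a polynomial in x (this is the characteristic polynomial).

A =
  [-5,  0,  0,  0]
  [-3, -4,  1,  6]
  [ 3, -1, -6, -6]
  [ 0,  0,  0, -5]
x^4 + 20*x^3 + 150*x^2 + 500*x + 625

Expanding det(x·I − A) (e.g. by cofactor expansion or by noting that A is similar to its Jordan form J, which has the same characteristic polynomial as A) gives
  χ_A(x) = x^4 + 20*x^3 + 150*x^2 + 500*x + 625
which factors as (x + 5)^4. The eigenvalues (with algebraic multiplicities) are λ = -5 with multiplicity 4.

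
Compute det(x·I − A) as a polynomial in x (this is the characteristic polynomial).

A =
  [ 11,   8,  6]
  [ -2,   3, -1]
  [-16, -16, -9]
x^3 - 5*x^2 + 3*x + 9

Expanding det(x·I − A) (e.g. by cofactor expansion or by noting that A is similar to its Jordan form J, which has the same characteristic polynomial as A) gives
  χ_A(x) = x^3 - 5*x^2 + 3*x + 9
which factors as (x - 3)^2*(x + 1). The eigenvalues (with algebraic multiplicities) are λ = -1 with multiplicity 1, λ = 3 with multiplicity 2.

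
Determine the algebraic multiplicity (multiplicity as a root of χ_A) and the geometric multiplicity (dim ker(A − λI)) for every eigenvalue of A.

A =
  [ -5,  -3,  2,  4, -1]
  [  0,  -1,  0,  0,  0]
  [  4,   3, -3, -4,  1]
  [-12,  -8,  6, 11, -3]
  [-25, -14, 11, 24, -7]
λ = -1: alg = 5, geom = 2

Step 1 — factor the characteristic polynomial to read off the algebraic multiplicities:
  χ_A(x) = (x + 1)^5

Step 2 — compute geometric multiplicities via the rank-nullity identity g(λ) = n − rank(A − λI):
  rank(A − (-1)·I) = 3, so dim ker(A − (-1)·I) = n − 3 = 2

Summary:
  λ = -1: algebraic multiplicity = 5, geometric multiplicity = 2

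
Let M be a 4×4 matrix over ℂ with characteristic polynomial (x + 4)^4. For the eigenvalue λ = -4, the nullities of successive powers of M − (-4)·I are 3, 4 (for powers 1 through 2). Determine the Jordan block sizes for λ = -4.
Block sizes for λ = -4: [2, 1, 1]

From the dimensions of kernels of powers, the number of Jordan blocks of size at least j is d_j − d_{j−1} where d_j = dim ker(N^j) (with d_0 = 0). Computing the differences gives [3, 1].
The number of blocks of size exactly k is (#blocks of size ≥ k) − (#blocks of size ≥ k + 1), so the partition is: 2 block(s) of size 1, 1 block(s) of size 2.
In nonincreasing order the block sizes are [2, 1, 1].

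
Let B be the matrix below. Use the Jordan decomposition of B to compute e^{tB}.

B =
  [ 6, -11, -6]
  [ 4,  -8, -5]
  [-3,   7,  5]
e^{tB} =
  [-t^2*exp(t)/2 + 5*t*exp(t) + exp(t), t^2*exp(t) - 11*t*exp(t), t^2*exp(t)/2 - 6*t*exp(t)]
  [-t^2*exp(t)/2 + 4*t*exp(t), t^2*exp(t) - 9*t*exp(t) + exp(t), t^2*exp(t)/2 - 5*t*exp(t)]
  [t^2*exp(t)/2 - 3*t*exp(t), -t^2*exp(t) + 7*t*exp(t), -t^2*exp(t)/2 + 4*t*exp(t) + exp(t)]

Strategy: write B = P · J · P⁻¹ where J is a Jordan canonical form, so e^{tB} = P · e^{tJ} · P⁻¹, and e^{tJ} can be computed block-by-block.

B has Jordan form
J =
  [1, 1, 0]
  [0, 1, 1]
  [0, 0, 1]
(up to reordering of blocks).

Per-block formulas:
  For a 3×3 Jordan block J_3(1): exp(t · J_3(1)) = e^(1t)·(I + t·N + (t^2/2)·N^2), where N is the 3×3 nilpotent shift.

After assembling e^{tJ} and conjugating by P, we get:

e^{tB} =
  [-t^2*exp(t)/2 + 5*t*exp(t) + exp(t), t^2*exp(t) - 11*t*exp(t), t^2*exp(t)/2 - 6*t*exp(t)]
  [-t^2*exp(t)/2 + 4*t*exp(t), t^2*exp(t) - 9*t*exp(t) + exp(t), t^2*exp(t)/2 - 5*t*exp(t)]
  [t^2*exp(t)/2 - 3*t*exp(t), -t^2*exp(t) + 7*t*exp(t), -t^2*exp(t)/2 + 4*t*exp(t) + exp(t)]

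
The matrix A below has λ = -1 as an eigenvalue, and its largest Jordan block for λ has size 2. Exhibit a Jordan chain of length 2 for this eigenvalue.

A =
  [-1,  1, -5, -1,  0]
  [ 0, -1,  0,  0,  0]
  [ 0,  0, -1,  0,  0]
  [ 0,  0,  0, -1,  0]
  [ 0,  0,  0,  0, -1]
A Jordan chain for λ = -1 of length 2:
v_1 = (1, 0, 0, 0, 0)ᵀ
v_2 = (0, 1, 0, 0, 0)ᵀ

Let N = A − (-1)·I. We want v_2 with N^2 v_2 = 0 but N^1 v_2 ≠ 0; then v_{j-1} := N · v_j for j = 2, …, 2.

Pick v_2 = (0, 1, 0, 0, 0)ᵀ.
Then v_1 = N · v_2 = (1, 0, 0, 0, 0)ᵀ.

Sanity check: (A − (-1)·I) v_1 = (0, 0, 0, 0, 0)ᵀ = 0. ✓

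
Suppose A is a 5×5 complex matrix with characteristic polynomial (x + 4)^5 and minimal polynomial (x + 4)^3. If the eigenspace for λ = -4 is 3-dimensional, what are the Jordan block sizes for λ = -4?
Block sizes for λ = -4: [3, 1, 1]

Step 1 — from the characteristic polynomial, algebraic multiplicity of λ = -4 is 5. From dim ker(A − (-4)·I) = 3, there are exactly 3 Jordan blocks for λ = -4.
Step 2 — from the minimal polynomial, the factor (x + 4)^3 tells us the largest block for λ = -4 has size 3.
Step 3 — with total size 5, 3 blocks, and largest block 3, the block sizes (in nonincreasing order) are [3, 1, 1].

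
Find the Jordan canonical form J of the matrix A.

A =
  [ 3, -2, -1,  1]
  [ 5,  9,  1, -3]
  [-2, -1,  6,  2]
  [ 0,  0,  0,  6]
J_3(6) ⊕ J_1(6)

The characteristic polynomial is
  det(x·I − A) = x^4 - 24*x^3 + 216*x^2 - 864*x + 1296 = (x - 6)^4

Eigenvalues and multiplicities (the geometric multiplicity of λ is n − rank(A − λI), which equals the number of Jordan blocks for λ):
  λ = 6: algebraic multiplicity = 4, geometric multiplicity = 2

Determining the block sizes for each eigenvalue:
  λ = 6: with am = 4 and gm = 2, the partition is not yet determined (e.g. several partitions of 4 into 2 parts exist). Let N = A − (6)·I. Computing rank(N^1) = 2, rank(N^2) = 1, rank(N^3) = 0; the number of blocks of size ≥ j is rank(N^{j−1}) − rank(N^j), giving [2, 1, 1]. So we have 1 block(s) of size 3, 1 block(s) of size 1 → block sizes [3, 1]

Assembling the blocks gives a Jordan form
J =
  [6, 1, 0, 0]
  [0, 6, 1, 0]
  [0, 0, 6, 0]
  [0, 0, 0, 6]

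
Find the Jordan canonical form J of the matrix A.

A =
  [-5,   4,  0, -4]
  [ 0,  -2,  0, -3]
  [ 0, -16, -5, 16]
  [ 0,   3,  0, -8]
J_2(-5) ⊕ J_1(-5) ⊕ J_1(-5)

The characteristic polynomial is
  det(x·I − A) = x^4 + 20*x^3 + 150*x^2 + 500*x + 625 = (x + 5)^4

Eigenvalues and multiplicities (the geometric multiplicity of λ is n − rank(A − λI), which equals the number of Jordan blocks for λ):
  λ = -5: algebraic multiplicity = 4, geometric multiplicity = 3

Determining the block sizes for each eigenvalue:
  λ = -5: 3 blocks summing to 4 forces exactly one block of size 2 and the rest size 1 → block sizes [2, 1, 1]

Assembling the blocks gives a Jordan form
J =
  [-5,  1,  0,  0]
  [ 0, -5,  0,  0]
  [ 0,  0, -5,  0]
  [ 0,  0,  0, -5]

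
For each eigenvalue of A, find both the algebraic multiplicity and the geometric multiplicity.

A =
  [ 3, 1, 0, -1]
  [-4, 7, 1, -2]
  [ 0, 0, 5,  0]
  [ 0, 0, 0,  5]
λ = 5: alg = 4, geom = 2

Step 1 — factor the characteristic polynomial to read off the algebraic multiplicities:
  χ_A(x) = (x - 5)^4

Step 2 — compute geometric multiplicities via the rank-nullity identity g(λ) = n − rank(A − λI):
  rank(A − (5)·I) = 2, so dim ker(A − (5)·I) = n − 2 = 2

Summary:
  λ = 5: algebraic multiplicity = 4, geometric multiplicity = 2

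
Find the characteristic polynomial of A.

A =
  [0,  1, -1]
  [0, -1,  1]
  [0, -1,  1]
x^3

Expanding det(x·I − A) (e.g. by cofactor expansion or by noting that A is similar to its Jordan form J, which has the same characteristic polynomial as A) gives
  χ_A(x) = x^3
which factors as x^3. The eigenvalues (with algebraic multiplicities) are λ = 0 with multiplicity 3.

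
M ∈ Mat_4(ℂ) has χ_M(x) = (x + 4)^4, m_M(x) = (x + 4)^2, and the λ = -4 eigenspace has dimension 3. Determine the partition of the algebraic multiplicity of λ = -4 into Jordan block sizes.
Block sizes for λ = -4: [2, 1, 1]

Step 1 — from the characteristic polynomial, algebraic multiplicity of λ = -4 is 4. From dim ker(M − (-4)·I) = 3, there are exactly 3 Jordan blocks for λ = -4.
Step 2 — from the minimal polynomial, the factor (x + 4)^2 tells us the largest block for λ = -4 has size 2.
Step 3 — with total size 4, 3 blocks, and largest block 2, the block sizes (in nonincreasing order) are [2, 1, 1].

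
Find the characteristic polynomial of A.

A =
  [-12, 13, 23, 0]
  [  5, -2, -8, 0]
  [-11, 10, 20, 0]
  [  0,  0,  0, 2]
x^4 - 8*x^3 + 24*x^2 - 32*x + 16

Expanding det(x·I − A) (e.g. by cofactor expansion or by noting that A is similar to its Jordan form J, which has the same characteristic polynomial as A) gives
  χ_A(x) = x^4 - 8*x^3 + 24*x^2 - 32*x + 16
which factors as (x - 2)^4. The eigenvalues (with algebraic multiplicities) are λ = 2 with multiplicity 4.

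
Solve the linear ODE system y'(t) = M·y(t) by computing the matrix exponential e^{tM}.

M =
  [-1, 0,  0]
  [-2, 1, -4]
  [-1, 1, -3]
e^{tM} =
  [exp(-t), 0, 0]
  [-2*t*exp(-t), 2*t*exp(-t) + exp(-t), -4*t*exp(-t)]
  [-t*exp(-t), t*exp(-t), -2*t*exp(-t) + exp(-t)]

Strategy: write M = P · J · P⁻¹ where J is a Jordan canonical form, so e^{tM} = P · e^{tJ} · P⁻¹, and e^{tJ} can be computed block-by-block.

M has Jordan form
J =
  [-1,  1,  0]
  [ 0, -1,  0]
  [ 0,  0, -1]
(up to reordering of blocks).

Per-block formulas:
  For a 2×2 Jordan block J_2(-1): exp(t · J_2(-1)) = e^(-1t)·(I + t·N), where N is the 2×2 nilpotent shift.
  For a 1×1 block at λ = -1: exp(t · [-1]) = [e^(-1t)].

After assembling e^{tJ} and conjugating by P, we get:

e^{tM} =
  [exp(-t), 0, 0]
  [-2*t*exp(-t), 2*t*exp(-t) + exp(-t), -4*t*exp(-t)]
  [-t*exp(-t), t*exp(-t), -2*t*exp(-t) + exp(-t)]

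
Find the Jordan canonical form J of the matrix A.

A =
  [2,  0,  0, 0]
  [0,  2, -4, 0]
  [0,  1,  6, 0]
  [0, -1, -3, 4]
J_1(2) ⊕ J_3(4)

The characteristic polynomial is
  det(x·I − A) = x^4 - 14*x^3 + 72*x^2 - 160*x + 128 = (x - 4)^3*(x - 2)

Eigenvalues and multiplicities (the geometric multiplicity of λ is n − rank(A − λI), which equals the number of Jordan blocks for λ):
  λ = 2: algebraic multiplicity = 1, geometric multiplicity = 1
  λ = 4: algebraic multiplicity = 3, geometric multiplicity = 1

Determining the block sizes for each eigenvalue:
  λ = 2: one block (gm = 1), so the single block has size am = 1 → block sizes [1]
  λ = 4: one block (gm = 1), so the single block has size am = 3 → block sizes [3]

Assembling the blocks gives a Jordan form
J =
  [2, 0, 0, 0]
  [0, 4, 1, 0]
  [0, 0, 4, 1]
  [0, 0, 0, 4]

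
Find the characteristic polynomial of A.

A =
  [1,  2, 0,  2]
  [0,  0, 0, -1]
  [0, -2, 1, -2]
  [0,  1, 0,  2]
x^4 - 4*x^3 + 6*x^2 - 4*x + 1

Expanding det(x·I − A) (e.g. by cofactor expansion or by noting that A is similar to its Jordan form J, which has the same characteristic polynomial as A) gives
  χ_A(x) = x^4 - 4*x^3 + 6*x^2 - 4*x + 1
which factors as (x - 1)^4. The eigenvalues (with algebraic multiplicities) are λ = 1 with multiplicity 4.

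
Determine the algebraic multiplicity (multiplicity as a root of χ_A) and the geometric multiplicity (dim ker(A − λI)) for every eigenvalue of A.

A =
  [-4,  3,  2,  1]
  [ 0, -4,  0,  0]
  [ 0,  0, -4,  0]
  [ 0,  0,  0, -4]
λ = -4: alg = 4, geom = 3

Step 1 — factor the characteristic polynomial to read off the algebraic multiplicities:
  χ_A(x) = (x + 4)^4

Step 2 — compute geometric multiplicities via the rank-nullity identity g(λ) = n − rank(A − λI):
  rank(A − (-4)·I) = 1, so dim ker(A − (-4)·I) = n − 1 = 3

Summary:
  λ = -4: algebraic multiplicity = 4, geometric multiplicity = 3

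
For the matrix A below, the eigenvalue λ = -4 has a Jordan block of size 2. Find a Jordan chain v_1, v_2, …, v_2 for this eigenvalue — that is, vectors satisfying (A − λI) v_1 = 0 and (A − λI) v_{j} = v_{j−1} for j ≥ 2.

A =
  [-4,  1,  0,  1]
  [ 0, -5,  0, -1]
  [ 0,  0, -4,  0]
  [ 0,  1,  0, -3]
A Jordan chain for λ = -4 of length 2:
v_1 = (1, -1, 0, 1)ᵀ
v_2 = (0, 1, 0, 0)ᵀ

Let N = A − (-4)·I. We want v_2 with N^2 v_2 = 0 but N^1 v_2 ≠ 0; then v_{j-1} := N · v_j for j = 2, …, 2.

Pick v_2 = (0, 1, 0, 0)ᵀ.
Then v_1 = N · v_2 = (1, -1, 0, 1)ᵀ.

Sanity check: (A − (-4)·I) v_1 = (0, 0, 0, 0)ᵀ = 0. ✓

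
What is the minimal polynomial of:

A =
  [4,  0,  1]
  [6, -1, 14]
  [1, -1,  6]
x^3 - 9*x^2 + 27*x - 27

The characteristic polynomial is χ_A(x) = (x - 3)^3, so the eigenvalues are known. The minimal polynomial is
  m_A(x) = Π_λ (x − λ)^{k_λ}
where k_λ is the size of the *largest* Jordan block for λ (equivalently, the smallest k with (A − λI)^k v = 0 for every generalised eigenvector v of λ).

  λ = 3: largest Jordan block has size 3, contributing (x − 3)^3

So m_A(x) = (x - 3)^3 = x^3 - 9*x^2 + 27*x - 27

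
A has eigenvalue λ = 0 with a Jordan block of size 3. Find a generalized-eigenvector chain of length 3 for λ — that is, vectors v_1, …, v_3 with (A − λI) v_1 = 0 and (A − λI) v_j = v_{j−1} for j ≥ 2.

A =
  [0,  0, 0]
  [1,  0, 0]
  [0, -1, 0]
A Jordan chain for λ = 0 of length 3:
v_1 = (0, 0, -1)ᵀ
v_2 = (0, 1, 0)ᵀ
v_3 = (1, 0, 0)ᵀ

Let N = A − (0)·I. We want v_3 with N^3 v_3 = 0 but N^2 v_3 ≠ 0; then v_{j-1} := N · v_j for j = 3, …, 2.

Pick v_3 = (1, 0, 0)ᵀ.
Then v_2 = N · v_3 = (0, 1, 0)ᵀ.
Then v_1 = N · v_2 = (0, 0, -1)ᵀ.

Sanity check: (A − (0)·I) v_1 = (0, 0, 0)ᵀ = 0. ✓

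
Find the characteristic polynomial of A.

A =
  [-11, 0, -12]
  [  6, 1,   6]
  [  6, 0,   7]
x^3 + 3*x^2 - 9*x + 5

Expanding det(x·I − A) (e.g. by cofactor expansion or by noting that A is similar to its Jordan form J, which has the same characteristic polynomial as A) gives
  χ_A(x) = x^3 + 3*x^2 - 9*x + 5
which factors as (x - 1)^2*(x + 5). The eigenvalues (with algebraic multiplicities) are λ = -5 with multiplicity 1, λ = 1 with multiplicity 2.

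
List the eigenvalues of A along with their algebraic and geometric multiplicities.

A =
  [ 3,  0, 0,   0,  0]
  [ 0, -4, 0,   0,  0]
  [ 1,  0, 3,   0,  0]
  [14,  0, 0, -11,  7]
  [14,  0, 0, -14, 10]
λ = -4: alg = 2, geom = 2; λ = 3: alg = 3, geom = 2

Step 1 — factor the characteristic polynomial to read off the algebraic multiplicities:
  χ_A(x) = (x - 3)^3*(x + 4)^2

Step 2 — compute geometric multiplicities via the rank-nullity identity g(λ) = n − rank(A − λI):
  rank(A − (-4)·I) = 3, so dim ker(A − (-4)·I) = n − 3 = 2
  rank(A − (3)·I) = 3, so dim ker(A − (3)·I) = n − 3 = 2

Summary:
  λ = -4: algebraic multiplicity = 2, geometric multiplicity = 2
  λ = 3: algebraic multiplicity = 3, geometric multiplicity = 2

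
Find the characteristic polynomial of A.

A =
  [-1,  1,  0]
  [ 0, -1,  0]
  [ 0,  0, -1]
x^3 + 3*x^2 + 3*x + 1

Expanding det(x·I − A) (e.g. by cofactor expansion or by noting that A is similar to its Jordan form J, which has the same characteristic polynomial as A) gives
  χ_A(x) = x^3 + 3*x^2 + 3*x + 1
which factors as (x + 1)^3. The eigenvalues (with algebraic multiplicities) are λ = -1 with multiplicity 3.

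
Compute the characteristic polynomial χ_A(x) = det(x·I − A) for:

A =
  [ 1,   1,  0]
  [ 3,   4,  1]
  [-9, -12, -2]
x^3 - 3*x^2 + 3*x - 1

Expanding det(x·I − A) (e.g. by cofactor expansion or by noting that A is similar to its Jordan form J, which has the same characteristic polynomial as A) gives
  χ_A(x) = x^3 - 3*x^2 + 3*x - 1
which factors as (x - 1)^3. The eigenvalues (with algebraic multiplicities) are λ = 1 with multiplicity 3.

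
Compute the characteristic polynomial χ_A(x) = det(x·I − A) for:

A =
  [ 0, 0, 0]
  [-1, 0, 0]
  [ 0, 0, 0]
x^3

Expanding det(x·I − A) (e.g. by cofactor expansion or by noting that A is similar to its Jordan form J, which has the same characteristic polynomial as A) gives
  χ_A(x) = x^3
which factors as x^3. The eigenvalues (with algebraic multiplicities) are λ = 0 with multiplicity 3.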